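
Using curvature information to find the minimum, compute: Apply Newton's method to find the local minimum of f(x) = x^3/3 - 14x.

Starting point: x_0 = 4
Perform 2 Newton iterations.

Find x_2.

f(x) = x^3/3 - 14x
f'(x) = x^2 - 14, f''(x) = 2x
Newton update: x_{n+1} = x_n - (x_n^2 - 14)/(2*x_n)
Step 1: x_0 = 4, f'=2, f''=8, x_1 = 15/4
Step 2: x_1 = 15/4, f'=1/16, f''=15/2, x_2 = 449/120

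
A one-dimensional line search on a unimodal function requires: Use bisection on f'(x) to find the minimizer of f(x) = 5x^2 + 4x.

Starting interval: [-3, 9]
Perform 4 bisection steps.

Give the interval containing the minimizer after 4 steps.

Finding critical point of f(x) = 5x^2 + 4x using bisection on f'(x) = 10x + 4.
f'(x) = 0 when x = -2/5.
Starting interval: [-3, 9]
Step 1: mid = 3, f'(mid) = 34, new interval = [-3, 3]
Step 2: mid = 0, f'(mid) = 4, new interval = [-3, 0]
Step 3: mid = -3/2, f'(mid) = -11, new interval = [-3/2, 0]
Step 4: mid = -3/4, f'(mid) = -7/2, new interval = [-3/4, 0]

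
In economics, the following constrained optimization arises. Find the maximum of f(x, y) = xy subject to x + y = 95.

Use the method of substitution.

Substitute y = 95 - x into f(x,y) = xy:
g(x) = x(95 - x) = 95x - x^2
g'(x) = 95 - 2x = 0  =>  x = 95/2
y = 95 - 95/2 = 95/2
Maximum value = (95/2) * (95/2) = 9025/4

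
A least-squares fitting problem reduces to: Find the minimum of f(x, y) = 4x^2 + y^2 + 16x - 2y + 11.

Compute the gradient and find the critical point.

f(x,y) = 4x^2 + y^2 + 16x - 2y + 11
df/dx = 8x + (16) = 0  =>  x = -2
df/dy = 2y + (-2) = 0  =>  y = 1
f(-2, 1) = 4*(-2)^2 + 1*(1)^2 + 16*(-2) + -2*(1) + 11 = -6
Hessian is diagonal with entries 8, 2 > 0, so this is a minimum.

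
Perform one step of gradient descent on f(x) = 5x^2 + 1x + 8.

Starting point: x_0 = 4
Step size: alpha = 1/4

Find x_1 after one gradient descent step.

f(x) = 5x^2 + 1x + 8
f'(x) = 10x + 1
f'(4) = 10*4 + (1) = 41
x_1 = x_0 - alpha * f'(x_0) = 4 - 1/4 * 41 = -25/4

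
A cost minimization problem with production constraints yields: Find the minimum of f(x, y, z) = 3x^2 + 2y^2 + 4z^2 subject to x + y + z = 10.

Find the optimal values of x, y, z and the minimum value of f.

Using Lagrange multipliers on f = 3x^2 + 2y^2 + 4z^2 with constraint x + y + z = 10:
Conditions: 2*3*x = lambda, 2*2*y = lambda, 2*4*z = lambda
So x = lambda/6, y = lambda/4, z = lambda/8
Substituting into constraint: lambda * (13/24) = 10
lambda = 240/13
x = 40/13, y = 60/13, z = 30/13
Minimum value = 1200/13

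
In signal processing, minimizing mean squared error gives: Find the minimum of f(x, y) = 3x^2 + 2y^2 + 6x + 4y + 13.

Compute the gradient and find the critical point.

f(x,y) = 3x^2 + 2y^2 + 6x + 4y + 13
df/dx = 6x + (6) = 0  =>  x = -1
df/dy = 4y + (4) = 0  =>  y = -1
f(-1, -1) = 3*(-1)^2 + 2*(-1)^2 + 6*(-1) + 4*(-1) + 13 = 8
Hessian is diagonal with entries 6, 4 > 0, so this is a minimum.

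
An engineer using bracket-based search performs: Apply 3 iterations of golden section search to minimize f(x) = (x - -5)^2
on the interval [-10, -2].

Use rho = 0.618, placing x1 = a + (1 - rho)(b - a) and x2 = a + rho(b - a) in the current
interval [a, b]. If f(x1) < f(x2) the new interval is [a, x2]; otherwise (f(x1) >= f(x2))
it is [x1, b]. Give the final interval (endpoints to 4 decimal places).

Golden section search for min of f(x) = (x - -5)^2 on [-10, -2].
Each step: x1 = a + (1 - rho)(b - a), x2 = a + rho(b - a); if f(x1) < f(x2) keep [a, x2], otherwise keep [x1, b].
Step 1: [-10.0000, -2.0000], x1=-6.9440 (f=3.7791), x2=-5.0560 (f=0.0031); f(x1) > f(x2) => keep [-6.9440, -2.0000]
Step 2: [-6.9440, -2.0000], x1=-5.0554 (f=0.0031), x2=-3.8886 (f=1.2352); f(x1) < f(x2) => keep [-6.9440, -3.8886]
Step 3: [-6.9440, -3.8886], x1=-5.7768 (f=0.6035), x2=-5.0558 (f=0.0031); f(x1) > f(x2) => keep [-5.7768, -3.8886]
Final interval: [-5.7768, -3.8886]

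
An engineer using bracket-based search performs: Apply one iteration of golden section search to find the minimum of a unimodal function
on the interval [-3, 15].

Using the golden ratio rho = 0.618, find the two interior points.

Golden section search on [-3, 15].
Golden ratio rho = 0.618 (approx).
Interior points:
  x_1 = -3 + (1-0.618)*18 = 3.8760
  x_2 = -3 + 0.618*18 = 8.1240
Compare f(x_1) and f(x_2) to determine which subinterval to keep.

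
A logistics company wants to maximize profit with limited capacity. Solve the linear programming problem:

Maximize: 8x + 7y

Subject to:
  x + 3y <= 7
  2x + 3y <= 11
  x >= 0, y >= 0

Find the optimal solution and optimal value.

Feasible vertices: (0, 0), (0, 7/3), (4, 1), (11/2, 0)
Objective 8x + 7y at each:
  (0, 0): 0
  (0, 7/3): 49/3
  (4, 1): 39
  (11/2, 0): 44
Maximum is 44 at (11/2, 0).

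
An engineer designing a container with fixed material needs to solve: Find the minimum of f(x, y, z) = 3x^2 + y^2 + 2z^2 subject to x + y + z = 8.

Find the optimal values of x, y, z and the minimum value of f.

Using Lagrange multipliers on f = 3x^2 + y^2 + 2z^2 with constraint x + y + z = 8:
Conditions: 2*3*x = lambda, 2*1*y = lambda, 2*2*z = lambda
So x = lambda/6, y = lambda/2, z = lambda/4
Substituting into constraint: lambda * (11/12) = 8
lambda = 96/11
x = 16/11, y = 48/11, z = 24/11
Minimum value = 384/11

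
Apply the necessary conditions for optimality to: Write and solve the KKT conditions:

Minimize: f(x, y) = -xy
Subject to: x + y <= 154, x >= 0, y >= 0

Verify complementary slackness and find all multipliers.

Problem: min -xy s.t. x + y <= 154 (multiplier lambda), x >= 0 (mu_x), y >= 0 (mu_y)
KKT stationarity: -y + lambda - mu_x = 0, -x + lambda - mu_y = 0, with lambda, mu_x, mu_y >= 0
Complementary slackness: lambda*(x + y - 154) = 0, mu_x*x = 0, mu_y*y = 0
If lambda = 0: y = -mu_x <= 0 and x = -mu_y <= 0 force x = y = 0 with f = 0; but x = y = 77 is feasible with f = -5929 < 0, so this is not the minimum. Hence lambda > 0 and x + y = 154.
Try x > 0, y > 0 (so mu_x = mu_y = 0): y = lambda, x = lambda => x = y = lambda
x + y = 154 => 2*lambda = 154 => lambda = 77
x* = y* = 77 > 0, consistent with mu_x = mu_y = 0.
(Any feasible point with x = 0 or y = 0 has f = 0 > -5929, so the minimum is not on those boundaries.)
min(-xy) = -5929 (i.e. max xy = 5929)
Multipliers: lambda = 77, mu_x = 0, mu_y = 0
Complementary slackness: lambda*(x + y - 154) = 77*(77 + 77 - 154) = 0, mu_x*x = 0*77 = 0, mu_y*y = 0*77 = 0. Satisfied.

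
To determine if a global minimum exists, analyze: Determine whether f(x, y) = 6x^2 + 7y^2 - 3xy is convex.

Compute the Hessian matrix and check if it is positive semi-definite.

f(x,y) = 6x^2 + 7y^2 - 3xy
Hessian H = [[12, -3], [-3, 14]]
trace(H) = 26, det(H) = 159
Eigenvalues: (26 +/- sqrt(40)) / 2 = 16.16, 9.838
Since both eigenvalues > 0, f is convex.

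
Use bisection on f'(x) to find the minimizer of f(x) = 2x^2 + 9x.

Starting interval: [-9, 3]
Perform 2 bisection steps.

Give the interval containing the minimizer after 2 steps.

Finding critical point of f(x) = 2x^2 + 9x using bisection on f'(x) = 4x + 9.
f'(x) = 0 when x = -9/4.
Starting interval: [-9, 3]
Step 1: mid = -3, f'(mid) = -3, new interval = [-3, 3]
Step 2: mid = 0, f'(mid) = 9, new interval = [-3, 0]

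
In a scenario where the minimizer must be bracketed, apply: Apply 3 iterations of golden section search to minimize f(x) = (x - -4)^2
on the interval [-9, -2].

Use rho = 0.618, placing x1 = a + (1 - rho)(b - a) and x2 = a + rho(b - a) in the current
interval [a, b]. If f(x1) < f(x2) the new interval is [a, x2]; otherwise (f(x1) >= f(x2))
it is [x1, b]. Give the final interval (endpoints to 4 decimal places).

Golden section search for min of f(x) = (x - -4)^2 on [-9, -2].
Each step: x1 = a + (1 - rho)(b - a), x2 = a + rho(b - a); if f(x1) < f(x2) keep [a, x2], otherwise keep [x1, b].
Step 1: [-9.0000, -2.0000], x1=-6.3260 (f=5.4103), x2=-4.6740 (f=0.4543); f(x1) > f(x2) => keep [-6.3260, -2.0000]
Step 2: [-6.3260, -2.0000], x1=-4.6735 (f=0.4536), x2=-3.6525 (f=0.1207); f(x1) > f(x2) => keep [-4.6735, -2.0000]
Step 3: [-4.6735, -2.0000], x1=-3.6522 (f=0.1210), x2=-3.0213 (f=0.9579); f(x1) < f(x2) => keep [-4.6735, -3.0213]
Final interval: [-4.6735, -3.0213]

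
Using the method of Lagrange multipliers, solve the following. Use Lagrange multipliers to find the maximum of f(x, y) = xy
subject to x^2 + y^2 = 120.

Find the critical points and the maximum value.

Lagrange conditions: y = 2*lambda*x and x = 2*lambda*y
If x = 0 then y = 0, violating the constraint, so x, y != 0.
Dividing: y/x = x/y => x^2 = y^2 => y = x or y = -x
Constraint: 2x^2 = 120 => x^2 = 60 => x = +/-sqrt(60)
Critical points: (sqrt(60), sqrt(60)), (-sqrt(60), -sqrt(60)), (sqrt(60), -sqrt(60)), (-sqrt(60), sqrt(60))
  y = x:  xy = x^2 = 60  at (sqrt(60), sqrt(60)) and (-sqrt(60), -sqrt(60))
  y = -x: xy = -x^2 = -60 at (sqrt(60), -sqrt(60)) and (-sqrt(60), sqrt(60))
Maximum xy = 60 at (sqrt(60), sqrt(60)) and (-sqrt(60), -sqrt(60))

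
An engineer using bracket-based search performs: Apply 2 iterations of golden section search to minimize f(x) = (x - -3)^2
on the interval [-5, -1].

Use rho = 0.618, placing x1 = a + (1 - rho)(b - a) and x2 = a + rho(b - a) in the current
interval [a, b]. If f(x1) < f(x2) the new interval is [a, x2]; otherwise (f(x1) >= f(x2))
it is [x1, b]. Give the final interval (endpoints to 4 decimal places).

Golden section search for min of f(x) = (x - -3)^2 on [-5, -1].
Each step: x1 = a + (1 - rho)(b - a), x2 = a + rho(b - a); if f(x1) < f(x2) keep [a, x2], otherwise keep [x1, b].
Step 1: [-5.0000, -1.0000], x1=-3.4720 (f=0.2228), x2=-2.5280 (f=0.2228); f(x1) = f(x2) (tie, not '<') => keep [-3.4720, -1.0000]
Step 2: [-3.4720, -1.0000], x1=-2.5277 (f=0.2231), x2=-1.9443 (f=1.1145); f(x1) < f(x2) => keep [-3.4720, -1.9443]
Final interval: [-3.4720, -1.9443]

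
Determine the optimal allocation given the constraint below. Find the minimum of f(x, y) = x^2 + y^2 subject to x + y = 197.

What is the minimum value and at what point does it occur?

Substitute y = 197 - x into f(x,y) = x^2 + y^2:
g(x) = x^2 + (197 - x)^2 = 2x^2 - 394x + 38809
g'(x) = 4x - 394 = 0  =>  x = 197/2
y = 197 - 197/2 = 197/2
Minimum value = (197/2)^2 + (197/2)^2 = 38809/2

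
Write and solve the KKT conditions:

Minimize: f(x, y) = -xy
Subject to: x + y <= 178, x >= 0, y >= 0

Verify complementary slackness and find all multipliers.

Problem: min -xy s.t. x + y <= 178 (multiplier lambda), x >= 0 (mu_x), y >= 0 (mu_y)
KKT stationarity: -y + lambda - mu_x = 0, -x + lambda - mu_y = 0, with lambda, mu_x, mu_y >= 0
Complementary slackness: lambda*(x + y - 178) = 0, mu_x*x = 0, mu_y*y = 0
If lambda = 0: y = -mu_x <= 0 and x = -mu_y <= 0 force x = y = 0 with f = 0; but x = y = 89 is feasible with f = -7921 < 0, so this is not the minimum. Hence lambda > 0 and x + y = 178.
Try x > 0, y > 0 (so mu_x = mu_y = 0): y = lambda, x = lambda => x = y = lambda
x + y = 178 => 2*lambda = 178 => lambda = 89
x* = y* = 89 > 0, consistent with mu_x = mu_y = 0.
(Any feasible point with x = 0 or y = 0 has f = 0 > -7921, so the minimum is not on those boundaries.)
min(-xy) = -7921 (i.e. max xy = 7921)
Multipliers: lambda = 89, mu_x = 0, mu_y = 0
Complementary slackness: lambda*(x + y - 178) = 89*(89 + 89 - 178) = 0, mu_x*x = 0*89 = 0, mu_y*y = 0*89 = 0. Satisfied.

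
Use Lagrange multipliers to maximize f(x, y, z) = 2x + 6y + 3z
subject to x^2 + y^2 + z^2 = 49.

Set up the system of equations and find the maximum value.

Lagrange conditions: 2 = 2*lambda*x, 6 = 2*lambda*y, 3 = 2*lambda*z
So x:2 = y:6 = z:3, i.e. x = 2t, y = 6t, z = 3t
Constraint: t^2*(2^2 + 6^2 + 3^2) = 49
  t^2 * 49 = 49  =>  t = sqrt(1)
Maximum = 2*2t + 6*6t + 3*3t = 49*sqrt(1) = 49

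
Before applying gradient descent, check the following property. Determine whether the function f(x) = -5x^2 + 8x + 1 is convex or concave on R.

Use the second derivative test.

f(x) = -5x^2 + 8x + 1
f'(x) = -10x + 8
f''(x) = -10
Since f''(x) = -10 < 0 for all x, f is concave on R.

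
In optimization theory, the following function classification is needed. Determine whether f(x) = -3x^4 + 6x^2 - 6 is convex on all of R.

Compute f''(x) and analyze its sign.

f(x) = -3x^4 + 6x^2 - 6
f'(x) = -12x^3 + 12x
f''(x) = -36x^2 + 12
f''(x) = -36x^2 + 12 -> -inf as |x| -> inf
Therefore, f is not globally convex on R.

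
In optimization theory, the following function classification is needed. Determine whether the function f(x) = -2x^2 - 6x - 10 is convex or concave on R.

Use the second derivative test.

f(x) = -2x^2 - 6x - 10
f'(x) = -4x - 6
f''(x) = -4
Since f''(x) = -4 < 0 for all x, f is concave on R.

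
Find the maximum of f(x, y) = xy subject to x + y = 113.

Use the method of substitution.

Substitute y = 113 - x into f(x,y) = xy:
g(x) = x(113 - x) = 113x - x^2
g'(x) = 113 - 2x = 0  =>  x = 113/2
y = 113 - 113/2 = 113/2
Maximum value = (113/2) * (113/2) = 12769/4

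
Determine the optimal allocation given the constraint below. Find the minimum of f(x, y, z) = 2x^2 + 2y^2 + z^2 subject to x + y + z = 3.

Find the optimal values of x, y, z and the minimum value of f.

Using Lagrange multipliers on f = 2x^2 + 2y^2 + z^2 with constraint x + y + z = 3:
Conditions: 2*2*x = lambda, 2*2*y = lambda, 2*1*z = lambda
So x = lambda/4, y = lambda/4, z = lambda/2
Substituting into constraint: lambda * (1) = 3
lambda = 3
x = 3/4, y = 3/4, z = 3/2
Minimum value = 9/2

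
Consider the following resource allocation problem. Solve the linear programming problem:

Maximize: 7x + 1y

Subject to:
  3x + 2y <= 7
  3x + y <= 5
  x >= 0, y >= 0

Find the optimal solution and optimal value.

Feasible vertices: (0, 0), (0, 7/2), (1, 2), (5/3, 0)
Objective 7x + 1y at each:
  (0, 0): 0
  (0, 7/2): 7/2
  (1, 2): 9
  (5/3, 0): 35/3
Maximum is 35/3 at (5/3, 0).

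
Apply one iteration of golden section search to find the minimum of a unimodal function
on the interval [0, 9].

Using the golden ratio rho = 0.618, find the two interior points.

Golden section search on [0, 9].
Golden ratio rho = 0.618 (approx).
Interior points:
  x_1 = 0 + (1-0.618)*9 = 3.4380
  x_2 = 0 + 0.618*9 = 5.5620
Compare f(x_1) and f(x_2) to determine which subinterval to keep.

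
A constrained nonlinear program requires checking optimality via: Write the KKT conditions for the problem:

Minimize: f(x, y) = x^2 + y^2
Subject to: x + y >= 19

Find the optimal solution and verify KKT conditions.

KKT conditions for min x^2 + y^2 s.t. x + y >= 19:
Stationarity: 2x = mu, 2y = mu
So x = y = mu/2.
Complementary slackness: mu*(x + y - 19) = 0
Primal feasibility: x + y >= 19; dual feasibility: mu >= 0
If mu = 0 then x = y = 0, but 0 + 0 < 19 is infeasible, so the constraint is active.
Constraint active: x + y = 2*(mu/2) = 19 => mu = 19
x = y = 19/2, f = 361/2
Verify: stationarity 2*(19/2) = 19 = mu; primal 19/2 + 19/2 = 19 >= 19; dual mu = 19 >= 0; complementary slackness 19*(19 - 19) = 0. All KKT conditions hold.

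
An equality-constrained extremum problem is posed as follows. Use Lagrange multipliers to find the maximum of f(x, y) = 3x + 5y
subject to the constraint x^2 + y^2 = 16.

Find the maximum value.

Set up Lagrange conditions: grad f = lambda * grad g
  3 = 2*lambda*x
  5 = 2*lambda*y
From these: x/y = 3/5, so x = 3t, y = 5t for some t.
Substitute into constraint: (3t)^2 + (5t)^2 = 16
  t^2 * 34 = 16
  t = sqrt(16/34)
Maximum = 3*x + 5*y = (3^2 + 5^2)*t = 34 * sqrt(16/34) = sqrt(544)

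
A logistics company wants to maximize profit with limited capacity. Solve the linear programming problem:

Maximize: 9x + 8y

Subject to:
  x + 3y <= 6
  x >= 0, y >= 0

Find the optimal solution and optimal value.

The feasible region has vertices at [(0, 0), (6, 0), (0, 2)].
Checking objective 9x + 8y at each vertex:
  (0, 0): 9*0 + 8*0 = 0
  (6, 0): 9*6 + 8*0 = 54
  (0, 2): 9*0 + 8*2 = 16
Maximum is 54 at (6, 0).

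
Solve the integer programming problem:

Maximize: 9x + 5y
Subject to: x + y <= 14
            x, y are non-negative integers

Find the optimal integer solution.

Objective: 9x + 5y, constraint: x + y <= 14
Coefficient of x is 9 >= coefficient of y is 5, so allocate the entire budget to x.
Optimal: x = 14, y = 0, value = 126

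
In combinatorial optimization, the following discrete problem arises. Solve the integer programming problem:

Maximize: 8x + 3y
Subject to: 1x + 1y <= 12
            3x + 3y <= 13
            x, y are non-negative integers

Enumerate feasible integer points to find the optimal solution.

Constraint 1: 1x + 1y <= 12
Constraint 2: 3x + 3y <= 13
Feasible x range (need y >= 0): 0 <= x <= min(12/1, 13/3) => x in {0, ..., 4}.
Enumerate feasible integer points row by row (the coefficient of y is 3 > 0, so for each x the largest feasible y gives the best value):
  x = 0: y <= min((12 - 1*0)/1, (13 - 3*0)/3) => y in {0, ..., 4}; best 8*0 + 3*4 = 12
  x = 1: y <= min((12 - 1*1)/1, (13 - 3*1)/3) => y in {0, ..., 3}; best 8*1 + 3*3 = 17
  x = 2: y <= min((12 - 1*2)/1, (13 - 3*2)/3) => y in {0, ..., 2}; best 8*2 + 3*2 = 22
  x = 3: y <= min((12 - 1*3)/1, (13 - 3*3)/3) => y in {0, ..., 1}; best 8*3 + 3*1 = 27
  x = 4: y <= min((12 - 1*4)/1, (13 - 3*4)/3) => y in {0}; best 8*4 + 3*0 = 32
The maximum 8x + 3y = 32 is achieved at x = 4, y = 0.
Check: 1*4 + 1*0 = 4 <= 12 and 3*4 + 3*0 = 12 <= 13.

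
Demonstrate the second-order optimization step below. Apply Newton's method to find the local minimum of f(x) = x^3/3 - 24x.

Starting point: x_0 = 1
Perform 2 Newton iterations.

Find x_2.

f(x) = x^3/3 - 24x
f'(x) = x^2 - 24, f''(x) = 2x
Newton update: x_{n+1} = x_n - (x_n^2 - 24)/(2*x_n)
Step 1: x_0 = 1, f'=-23, f''=2, x_1 = 25/2
Step 2: x_1 = 25/2, f'=529/4, f''=25, x_2 = 721/100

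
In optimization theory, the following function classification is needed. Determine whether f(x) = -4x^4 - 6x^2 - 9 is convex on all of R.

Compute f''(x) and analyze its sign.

f(x) = -4x^4 - 6x^2 - 9
f'(x) = -16x^3 + -12x
f''(x) = -48x^2 + -12
f''(x) = -48x^2 + -12 <= -12 < 0 for all x
Therefore, f is concave on R.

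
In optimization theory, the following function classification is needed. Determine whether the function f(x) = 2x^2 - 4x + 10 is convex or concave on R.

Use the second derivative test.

f(x) = 2x^2 - 4x + 10
f'(x) = 4x - 4
f''(x) = 4
Since f''(x) = 4 > 0 for all x, f is convex on R.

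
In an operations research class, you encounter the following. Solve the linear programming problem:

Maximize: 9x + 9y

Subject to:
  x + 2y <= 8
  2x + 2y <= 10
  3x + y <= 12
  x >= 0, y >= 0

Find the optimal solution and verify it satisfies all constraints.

Feasible vertices: (0, 0), (0, 4), (2, 3), (7/2, 3/2), (4, 0)
Objective 9x + 9y at each vertex:
  (0, 0): 0
  (0, 4): 36
  (2, 3): 45
  (7/2, 3/2): 45
  (4, 0): 36
Maximum is 45 at (2, 3).
Verify constraints at (x, y) = (2, 3):
  1*2 + 2*3 = 8 <= 8 (active)
  2*2 + 2*3 = 10 <= 10 (active)
  3*2 + 1*3 = 9 <= 12
  x = 2 >= 0, y = 3 >= 0. All constraints satisfied.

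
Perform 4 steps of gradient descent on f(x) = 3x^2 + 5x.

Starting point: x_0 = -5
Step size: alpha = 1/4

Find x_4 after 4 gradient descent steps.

f(x) = 3x^2 + 5x, f'(x) = 6x + (5)
Step 1: f'(-5) = -25, x_1 = -5 - 1/4 * -25 = 5/4
Step 2: f'(5/4) = 25/2, x_2 = 5/4 - 1/4 * 25/2 = -15/8
Step 3: f'(-15/8) = -25/4, x_3 = -15/8 - 1/4 * -25/4 = -5/16
Step 4: f'(-5/16) = 25/8, x_4 = -5/16 - 1/4 * 25/8 = -35/32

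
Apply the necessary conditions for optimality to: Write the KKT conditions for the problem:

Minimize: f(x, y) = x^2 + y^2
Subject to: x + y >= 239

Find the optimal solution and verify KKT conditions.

KKT conditions for min x^2 + y^2 s.t. x + y >= 239:
Stationarity: 2x = mu, 2y = mu
So x = y = mu/2.
Complementary slackness: mu*(x + y - 239) = 0
Primal feasibility: x + y >= 239; dual feasibility: mu >= 0
If mu = 0 then x = y = 0, but 0 + 0 < 239 is infeasible, so the constraint is active.
Constraint active: x + y = 2*(mu/2) = 239 => mu = 239
x = y = 239/2, f = 57121/2
Verify: stationarity 2*(239/2) = 239 = mu; primal 239/2 + 239/2 = 239 >= 239; dual mu = 239 >= 0; complementary slackness 239*(239 - 239) = 0. All KKT conditions hold.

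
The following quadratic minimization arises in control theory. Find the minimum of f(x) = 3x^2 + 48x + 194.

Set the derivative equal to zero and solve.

f(x) = 3x^2 + 48x + 194
f'(x) = 6x + (48) = 0
x = -48/6 = -8
f(-8) = 2
Since f''(x) = 6 > 0, this is a minimum.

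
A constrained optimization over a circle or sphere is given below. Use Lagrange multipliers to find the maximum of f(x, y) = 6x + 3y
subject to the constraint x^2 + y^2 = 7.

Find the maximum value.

Set up Lagrange conditions: grad f = lambda * grad g
  6 = 2*lambda*x
  3 = 2*lambda*y
From these: x/y = 6/3, so x = 6t, y = 3t for some t.
Substitute into constraint: (6t)^2 + (3t)^2 = 7
  t^2 * 45 = 7
  t = sqrt(7/45)
Maximum = 6*x + 3*y = (6^2 + 3^2)*t = 45 * sqrt(7/45) = sqrt(315)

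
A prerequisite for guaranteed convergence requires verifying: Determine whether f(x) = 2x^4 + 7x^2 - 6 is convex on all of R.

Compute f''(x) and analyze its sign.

f(x) = 2x^4 + 7x^2 - 6
f'(x) = 8x^3 + 14x
f''(x) = 24x^2 + 14
f''(x) = 24x^2 + 14 >= 14 > 0 for all x
Therefore, f is convex on R.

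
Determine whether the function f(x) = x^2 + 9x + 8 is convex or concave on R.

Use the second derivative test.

f(x) = x^2 + 9x + 8
f'(x) = 2x + 9
f''(x) = 2
Since f''(x) = 2 > 0 for all x, f is convex on R.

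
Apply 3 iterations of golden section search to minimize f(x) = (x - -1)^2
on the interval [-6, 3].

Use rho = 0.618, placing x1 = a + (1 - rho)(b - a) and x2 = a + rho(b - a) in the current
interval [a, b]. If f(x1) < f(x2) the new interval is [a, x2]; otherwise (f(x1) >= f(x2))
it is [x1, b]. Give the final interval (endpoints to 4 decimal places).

Golden section search for min of f(x) = (x - -1)^2 on [-6, 3].
Each step: x1 = a + (1 - rho)(b - a), x2 = a + rho(b - a); if f(x1) < f(x2) keep [a, x2], otherwise keep [x1, b].
Step 1: [-6.0000, 3.0000], x1=-2.5620 (f=2.4398), x2=-0.4380 (f=0.3158); f(x1) > f(x2) => keep [-2.5620, 3.0000]
Step 2: [-2.5620, 3.0000], x1=-0.4373 (f=0.3166), x2=0.8753 (f=3.5168); f(x1) < f(x2) => keep [-2.5620, 0.8753]
Step 3: [-2.5620, 0.8753], x1=-1.2489 (f=0.0620), x2=-0.4377 (f=0.3161); f(x1) < f(x2) => keep [-2.5620, -0.4377]
Final interval: [-2.5620, -0.4377]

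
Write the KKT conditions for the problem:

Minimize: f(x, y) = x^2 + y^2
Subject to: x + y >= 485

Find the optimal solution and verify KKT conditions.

KKT conditions for min x^2 + y^2 s.t. x + y >= 485:
Stationarity: 2x = mu, 2y = mu
So x = y = mu/2.
Complementary slackness: mu*(x + y - 485) = 0
Primal feasibility: x + y >= 485; dual feasibility: mu >= 0
If mu = 0 then x = y = 0, but 0 + 0 < 485 is infeasible, so the constraint is active.
Constraint active: x + y = 2*(mu/2) = 485 => mu = 485
x = y = 485/2, f = 235225/2
Verify: stationarity 2*(485/2) = 485 = mu; primal 485/2 + 485/2 = 485 >= 485; dual mu = 485 >= 0; complementary slackness 485*(485 - 485) = 0. All KKT conditions hold.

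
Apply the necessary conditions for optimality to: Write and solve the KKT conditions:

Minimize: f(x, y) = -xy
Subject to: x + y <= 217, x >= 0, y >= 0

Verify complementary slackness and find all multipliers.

Problem: min -xy s.t. x + y <= 217 (multiplier lambda), x >= 0 (mu_x), y >= 0 (mu_y)
KKT stationarity: -y + lambda - mu_x = 0, -x + lambda - mu_y = 0, with lambda, mu_x, mu_y >= 0
Complementary slackness: lambda*(x + y - 217) = 0, mu_x*x = 0, mu_y*y = 0
If lambda = 0: y = -mu_x <= 0 and x = -mu_y <= 0 force x = y = 0 with f = 0; but x = y = 217/2 is feasible with f = -47089/4 < 0, so this is not the minimum. Hence lambda > 0 and x + y = 217.
Try x > 0, y > 0 (so mu_x = mu_y = 0): y = lambda, x = lambda => x = y = lambda
x + y = 217 => 2*lambda = 217 => lambda = 217/2
x* = y* = 217/2 > 0, consistent with mu_x = mu_y = 0.
(Any feasible point with x = 0 or y = 0 has f = 0 > -47089/4, so the minimum is not on those boundaries.)
min(-xy) = -47089/4 (i.e. max xy = 47089/4)
Multipliers: lambda = 217/2, mu_x = 0, mu_y = 0
Complementary slackness: lambda*(x + y - 217) = 217/2*(217/2 + 217/2 - 217) = 0, mu_x*x = 0*217/2 = 0, mu_y*y = 0*217/2 = 0. Satisfied.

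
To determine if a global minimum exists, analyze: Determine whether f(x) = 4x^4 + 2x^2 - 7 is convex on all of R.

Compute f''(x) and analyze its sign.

f(x) = 4x^4 + 2x^2 - 7
f'(x) = 16x^3 + 4x
f''(x) = 48x^2 + 4
f''(x) = 48x^2 + 4 >= 4 > 0 for all x
Therefore, f is convex on R.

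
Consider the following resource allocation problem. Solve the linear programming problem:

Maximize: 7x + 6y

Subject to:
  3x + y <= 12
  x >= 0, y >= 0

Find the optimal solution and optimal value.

The feasible region has vertices at [(0, 0), (4, 0), (0, 12)].
Checking objective 7x + 6y at each vertex:
  (0, 0): 7*0 + 6*0 = 0
  (4, 0): 7*4 + 6*0 = 28
  (0, 12): 7*0 + 6*12 = 72
Maximum is 72 at (0, 12).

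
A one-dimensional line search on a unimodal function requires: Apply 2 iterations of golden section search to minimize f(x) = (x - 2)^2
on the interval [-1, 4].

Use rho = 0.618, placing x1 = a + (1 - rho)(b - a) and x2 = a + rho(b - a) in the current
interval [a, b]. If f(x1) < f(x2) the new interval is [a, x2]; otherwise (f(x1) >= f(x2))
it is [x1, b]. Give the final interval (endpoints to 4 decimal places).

Golden section search for min of f(x) = (x - 2)^2 on [-1, 4].
Each step: x1 = a + (1 - rho)(b - a), x2 = a + rho(b - a); if f(x1) < f(x2) keep [a, x2], otherwise keep [x1, b].
Step 1: [-1.0000, 4.0000], x1=0.9100 (f=1.1881), x2=2.0900 (f=0.0081); f(x1) > f(x2) => keep [0.9100, 4.0000]
Step 2: [0.9100, 4.0000], x1=2.0904 (f=0.0082), x2=2.8196 (f=0.6718); f(x1) < f(x2) => keep [0.9100, 2.8196]
Final interval: [0.9100, 2.8196]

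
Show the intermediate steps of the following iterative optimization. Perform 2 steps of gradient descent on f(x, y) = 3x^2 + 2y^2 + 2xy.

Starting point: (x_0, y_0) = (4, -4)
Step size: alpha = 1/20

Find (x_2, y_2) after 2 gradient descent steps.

f(x,y) = 3x^2 + 2y^2 + 2xy
grad_x = 6x + 2y, grad_y = 4y + 2x
Step 1: grad = (16, -8), (16/5, -18/5)
Step 2: grad = (12, -8), (13/5, -16/5)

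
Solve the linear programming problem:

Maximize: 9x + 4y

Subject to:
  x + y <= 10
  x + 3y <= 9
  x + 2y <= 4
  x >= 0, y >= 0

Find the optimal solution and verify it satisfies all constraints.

Feasible vertices: (0, 0), (0, 2), (4, 0)
Objective 9x + 4y at each vertex:
  (0, 0): 0
  (0, 2): 8
  (4, 0): 36
Maximum is 36 at (4, 0).
Verify constraints at (x, y) = (4, 0):
  1*4 + 1*0 = 4 <= 10
  1*4 + 3*0 = 4 <= 9
  1*4 + 2*0 = 4 <= 4 (active)
  x = 4 >= 0, y = 0 >= 0. All constraints satisfied.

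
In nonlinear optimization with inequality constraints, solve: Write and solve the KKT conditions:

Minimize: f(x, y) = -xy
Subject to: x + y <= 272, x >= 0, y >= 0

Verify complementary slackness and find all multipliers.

Problem: min -xy s.t. x + y <= 272 (multiplier lambda), x >= 0 (mu_x), y >= 0 (mu_y)
KKT stationarity: -y + lambda - mu_x = 0, -x + lambda - mu_y = 0, with lambda, mu_x, mu_y >= 0
Complementary slackness: lambda*(x + y - 272) = 0, mu_x*x = 0, mu_y*y = 0
If lambda = 0: y = -mu_x <= 0 and x = -mu_y <= 0 force x = y = 0 with f = 0; but x = y = 136 is feasible with f = -18496 < 0, so this is not the minimum. Hence lambda > 0 and x + y = 272.
Try x > 0, y > 0 (so mu_x = mu_y = 0): y = lambda, x = lambda => x = y = lambda
x + y = 272 => 2*lambda = 272 => lambda = 136
x* = y* = 136 > 0, consistent with mu_x = mu_y = 0.
(Any feasible point with x = 0 or y = 0 has f = 0 > -18496, so the minimum is not on those boundaries.)
min(-xy) = -18496 (i.e. max xy = 18496)
Multipliers: lambda = 136, mu_x = 0, mu_y = 0
Complementary slackness: lambda*(x + y - 272) = 136*(136 + 136 - 272) = 0, mu_x*x = 0*136 = 0, mu_y*y = 0*136 = 0. Satisfied.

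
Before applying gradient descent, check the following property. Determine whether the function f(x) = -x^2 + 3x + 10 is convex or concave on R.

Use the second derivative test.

f(x) = -x^2 + 3x + 10
f'(x) = -2x + 3
f''(x) = -2
Since f''(x) = -2 < 0 for all x, f is concave on R.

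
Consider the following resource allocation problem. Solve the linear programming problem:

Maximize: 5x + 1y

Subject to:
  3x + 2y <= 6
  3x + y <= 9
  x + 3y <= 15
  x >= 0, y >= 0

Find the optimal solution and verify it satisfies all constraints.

Feasible vertices: (0, 0), (0, 3), (2, 0)
Objective 5x + 1y at each vertex:
  (0, 0): 0
  (0, 3): 3
  (2, 0): 10
Maximum is 10 at (2, 0).
Verify constraints at (x, y) = (2, 0):
  3*2 + 2*0 = 6 <= 6 (active)
  3*2 + 1*0 = 6 <= 9
  1*2 + 3*0 = 2 <= 15
  x = 2 >= 0, y = 0 >= 0. All constraints satisfied.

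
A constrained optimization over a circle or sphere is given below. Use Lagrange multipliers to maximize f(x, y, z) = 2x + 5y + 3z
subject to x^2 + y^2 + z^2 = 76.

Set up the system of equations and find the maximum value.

Lagrange conditions: 2 = 2*lambda*x, 5 = 2*lambda*y, 3 = 2*lambda*z
So x:2 = y:5 = z:3, i.e. x = 2t, y = 5t, z = 3t
Constraint: t^2*(2^2 + 5^2 + 3^2) = 76
  t^2 * 38 = 76  =>  t = sqrt(2)
Maximum = 2*2t + 5*5t + 3*3t = 38*sqrt(2) = sqrt(2888)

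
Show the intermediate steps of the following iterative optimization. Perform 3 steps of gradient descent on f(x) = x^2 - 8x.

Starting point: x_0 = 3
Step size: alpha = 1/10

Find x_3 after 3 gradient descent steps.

f(x) = x^2 - 8x, f'(x) = 2x + (-8)
Step 1: f'(3) = -2, x_1 = 3 - 1/10 * -2 = 16/5
Step 2: f'(16/5) = -8/5, x_2 = 16/5 - 1/10 * -8/5 = 84/25
Step 3: f'(84/25) = -32/25, x_3 = 84/25 - 1/10 * -32/25 = 436/125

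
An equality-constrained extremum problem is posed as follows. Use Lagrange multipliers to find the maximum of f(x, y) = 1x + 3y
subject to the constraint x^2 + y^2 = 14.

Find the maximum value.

Set up Lagrange conditions: grad f = lambda * grad g
  1 = 2*lambda*x
  3 = 2*lambda*y
From these: x/y = 1/3, so x = 1t, y = 3t for some t.
Substitute into constraint: (1t)^2 + (3t)^2 = 14
  t^2 * 10 = 14
  t = sqrt(14/10)
Maximum = 1*x + 3*y = (1^2 + 3^2)*t = 10 * sqrt(14/10) = sqrt(140)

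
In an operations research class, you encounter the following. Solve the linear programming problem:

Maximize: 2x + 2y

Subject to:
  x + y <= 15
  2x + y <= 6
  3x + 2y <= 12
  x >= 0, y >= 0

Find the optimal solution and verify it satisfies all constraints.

Feasible vertices: (0, 0), (0, 6), (3, 0)
Objective 2x + 2y at each vertex:
  (0, 0): 0
  (0, 6): 12
  (3, 0): 6
Maximum is 12 at (0, 6).
Verify constraints at (x, y) = (0, 6):
  1*0 + 1*6 = 6 <= 15
  2*0 + 1*6 = 6 <= 6 (active)
  3*0 + 2*6 = 12 <= 12 (active)
  x = 0 >= 0, y = 6 >= 0. All constraints satisfied.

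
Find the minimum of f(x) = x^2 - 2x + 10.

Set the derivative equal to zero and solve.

f(x) = x^2 - 2x + 10
f'(x) = 2x + (-2) = 0
x = 2/2 = 1
f(1) = 9
Since f''(x) = 2 > 0, this is a minimum.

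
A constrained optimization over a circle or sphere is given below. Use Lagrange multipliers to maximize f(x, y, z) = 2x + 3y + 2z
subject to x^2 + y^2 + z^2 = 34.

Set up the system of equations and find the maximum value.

Lagrange conditions: 2 = 2*lambda*x, 3 = 2*lambda*y, 2 = 2*lambda*z
So x:2 = y:3 = z:2, i.e. x = 2t, y = 3t, z = 2t
Constraint: t^2*(2^2 + 3^2 + 2^2) = 34
  t^2 * 17 = 34  =>  t = sqrt(2)
Maximum = 2*2t + 3*3t + 2*2t = 17*sqrt(2) = sqrt(578)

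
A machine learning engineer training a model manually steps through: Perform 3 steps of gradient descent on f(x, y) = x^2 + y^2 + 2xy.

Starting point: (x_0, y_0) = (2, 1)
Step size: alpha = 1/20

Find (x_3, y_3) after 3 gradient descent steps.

f(x,y) = x^2 + y^2 + 2xy
grad_x = 2x + 2y, grad_y = 2y + 2x
Step 1: grad = (6, 6), (17/10, 7/10)
Step 2: grad = (24/5, 24/5), (73/50, 23/50)
Step 3: grad = (96/25, 96/25), (317/250, 67/250)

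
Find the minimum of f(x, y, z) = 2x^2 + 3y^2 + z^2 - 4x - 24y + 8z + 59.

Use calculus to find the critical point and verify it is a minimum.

f(x,y,z) = 2x^2 + 3y^2 + z^2 - 4x - 24y + 8z + 59
df/dx = 4x + (-4) = 0 => x = 1
df/dy = 6y + (-24) = 0 => y = 4
df/dz = 2z + (8) = 0 => z = -4
f(1,4,-4) = 2*(1)^2 + 3*(4)^2 + 1*(-4)^2 + -4*(1) + -24*(4) + 8*(-4) + 59 = -7
Hessian is diagonal with entries 4, 6, 2 > 0, confirmed minimum.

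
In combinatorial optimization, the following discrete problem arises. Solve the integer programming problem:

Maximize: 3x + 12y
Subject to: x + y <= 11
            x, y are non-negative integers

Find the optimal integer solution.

Objective: 3x + 12y, constraint: x + y <= 11
Coefficient of y is 12 > coefficient of x is 3, so allocate the entire budget to y.
Optimal: x = 0, y = 11, value = 132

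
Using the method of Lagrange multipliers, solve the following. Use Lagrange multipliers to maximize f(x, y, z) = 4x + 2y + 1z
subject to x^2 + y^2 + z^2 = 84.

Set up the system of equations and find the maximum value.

Lagrange conditions: 4 = 2*lambda*x, 2 = 2*lambda*y, 1 = 2*lambda*z
So x:4 = y:2 = z:1, i.e. x = 4t, y = 2t, z = 1t
Constraint: t^2*(4^2 + 2^2 + 1^2) = 84
  t^2 * 21 = 84  =>  t = sqrt(4)
Maximum = 4*4t + 2*2t + 1*1t = 21*sqrt(4) = 42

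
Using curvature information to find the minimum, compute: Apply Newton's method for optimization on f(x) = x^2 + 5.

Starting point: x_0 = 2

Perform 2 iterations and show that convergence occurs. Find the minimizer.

f(x) = x^2 + 5, f'(x) = 2x + (0), f''(x) = 2
Step 1: f'(2) = 4, x_1 = 2 - 4/2 = 0
Step 2: f'(0) = 0, x_2 = 0 (converged)
Newton's method converges in 1 step for quadratics.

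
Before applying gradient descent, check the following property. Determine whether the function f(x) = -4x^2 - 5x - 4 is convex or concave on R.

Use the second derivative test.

f(x) = -4x^2 - 5x - 4
f'(x) = -8x - 5
f''(x) = -8
Since f''(x) = -8 < 0 for all x, f is concave on R.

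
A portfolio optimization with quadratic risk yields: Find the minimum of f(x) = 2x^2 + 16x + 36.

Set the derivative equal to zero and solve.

f(x) = 2x^2 + 16x + 36
f'(x) = 4x + (16) = 0
x = -16/4 = -4
f(-4) = 4
Since f''(x) = 4 > 0, this is a minimum.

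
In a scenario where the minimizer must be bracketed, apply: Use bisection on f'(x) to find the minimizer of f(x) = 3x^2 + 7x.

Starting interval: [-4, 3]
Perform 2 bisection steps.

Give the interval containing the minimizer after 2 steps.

Finding critical point of f(x) = 3x^2 + 7x using bisection on f'(x) = 6x + 7.
f'(x) = 0 when x = -7/6.
Starting interval: [-4, 3]
Step 1: mid = -1/2, f'(mid) = 4, new interval = [-4, -1/2]
Step 2: mid = -9/4, f'(mid) = -13/2, new interval = [-9/4, -1/2]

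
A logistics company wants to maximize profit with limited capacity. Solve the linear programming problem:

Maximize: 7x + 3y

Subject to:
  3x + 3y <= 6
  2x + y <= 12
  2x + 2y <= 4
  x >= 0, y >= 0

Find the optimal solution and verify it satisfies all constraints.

Feasible vertices: (0, 0), (0, 2), (2, 0)
Objective 7x + 3y at each vertex:
  (0, 0): 0
  (0, 2): 6
  (2, 0): 14
Maximum is 14 at (2, 0).
Verify constraints at (x, y) = (2, 0):
  3*2 + 3*0 = 6 <= 6 (active)
  2*2 + 1*0 = 4 <= 12
  2*2 + 2*0 = 4 <= 4 (active)
  x = 2 >= 0, y = 0 >= 0. All constraints satisfied.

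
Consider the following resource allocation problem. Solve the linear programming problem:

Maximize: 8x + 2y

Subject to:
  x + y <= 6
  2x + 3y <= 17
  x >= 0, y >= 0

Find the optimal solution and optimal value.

Feasible vertices: (0, 0), (0, 17/3), (1, 5), (6, 0)
Objective 8x + 2y at each:
  (0, 0): 0
  (0, 17/3): 34/3
  (1, 5): 18
  (6, 0): 48
Maximum is 48 at (6, 0).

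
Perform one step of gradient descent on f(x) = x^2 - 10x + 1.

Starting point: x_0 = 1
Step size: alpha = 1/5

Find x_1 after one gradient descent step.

f(x) = x^2 - 10x + 1
f'(x) = 2x - 10
f'(1) = 2*1 + (-10) = -8
x_1 = x_0 - alpha * f'(x_0) = 1 - 1/5 * -8 = 13/5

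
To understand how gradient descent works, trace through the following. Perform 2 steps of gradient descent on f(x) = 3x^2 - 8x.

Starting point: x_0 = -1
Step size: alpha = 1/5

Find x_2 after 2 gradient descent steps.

f(x) = 3x^2 - 8x, f'(x) = 6x + (-8)
Step 1: f'(-1) = -14, x_1 = -1 - 1/5 * -14 = 9/5
Step 2: f'(9/5) = 14/5, x_2 = 9/5 - 1/5 * 14/5 = 31/25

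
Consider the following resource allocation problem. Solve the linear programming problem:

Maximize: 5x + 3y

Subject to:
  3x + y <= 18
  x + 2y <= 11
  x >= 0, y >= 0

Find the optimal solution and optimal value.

Feasible vertices: (0, 0), (0, 11/2), (5, 3), (6, 0)
Objective 5x + 3y at each:
  (0, 0): 0
  (0, 11/2): 33/2
  (5, 3): 34
  (6, 0): 30
Maximum is 34 at (5, 3).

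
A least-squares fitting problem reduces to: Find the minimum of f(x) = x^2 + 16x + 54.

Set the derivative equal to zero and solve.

f(x) = x^2 + 16x + 54
f'(x) = 2x + (16) = 0
x = -16/2 = -8
f(-8) = -10
Since f''(x) = 2 > 0, this is a minimum.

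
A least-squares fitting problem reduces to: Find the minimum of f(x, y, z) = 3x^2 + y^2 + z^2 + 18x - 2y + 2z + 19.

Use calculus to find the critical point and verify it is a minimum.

f(x,y,z) = 3x^2 + y^2 + z^2 + 18x - 2y + 2z + 19
df/dx = 6x + (18) = 0 => x = -3
df/dy = 2y + (-2) = 0 => y = 1
df/dz = 2z + (2) = 0 => z = -1
f(-3,1,-1) = 3*(-3)^2 + 1*(1)^2 + 1*(-1)^2 + 18*(-3) + -2*(1) + 2*(-1) + 19 = -10
Hessian is diagonal with entries 6, 2, 2 > 0, confirmed minimum.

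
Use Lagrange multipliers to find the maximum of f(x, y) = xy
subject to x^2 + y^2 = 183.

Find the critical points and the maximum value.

Lagrange conditions: y = 2*lambda*x and x = 2*lambda*y
If x = 0 then y = 0, violating the constraint, so x, y != 0.
Dividing: y/x = x/y => x^2 = y^2 => y = x or y = -x
Constraint: 2x^2 = 183 => x^2 = 183/2 => x = +/-sqrt(183/2)
Critical points: (sqrt(183/2), sqrt(183/2)), (-sqrt(183/2), -sqrt(183/2)), (sqrt(183/2), -sqrt(183/2)), (-sqrt(183/2), sqrt(183/2))
  y = x:  xy = x^2 = 183/2  at (sqrt(183/2), sqrt(183/2)) and (-sqrt(183/2), -sqrt(183/2))
  y = -x: xy = -x^2 = -183/2 at (sqrt(183/2), -sqrt(183/2)) and (-sqrt(183/2), sqrt(183/2))
Maximum xy = 183/2 at (sqrt(183/2), sqrt(183/2)) and (-sqrt(183/2), -sqrt(183/2))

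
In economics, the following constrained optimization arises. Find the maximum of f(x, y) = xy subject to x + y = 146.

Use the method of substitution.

Substitute y = 146 - x into f(x,y) = xy:
g(x) = x(146 - x) = 146x - x^2
g'(x) = 146 - 2x = 0  =>  x = 73
y = 146 - 73 = 73
Maximum value = 73 * 73 = 5329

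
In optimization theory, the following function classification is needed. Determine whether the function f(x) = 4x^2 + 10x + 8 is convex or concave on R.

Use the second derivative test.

f(x) = 4x^2 + 10x + 8
f'(x) = 8x + 10
f''(x) = 8
Since f''(x) = 8 > 0 for all x, f is convex on R.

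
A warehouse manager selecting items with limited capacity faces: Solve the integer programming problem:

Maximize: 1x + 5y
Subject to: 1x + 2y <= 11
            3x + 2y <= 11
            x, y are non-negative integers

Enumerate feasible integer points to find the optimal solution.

Constraint 1: 1x + 2y <= 11
Constraint 2: 3x + 2y <= 11
Feasible x range (need y >= 0): 0 <= x <= min(11/1, 11/3) => x in {0, ..., 3}.
Enumerate feasible integer points row by row (the coefficient of y is 5 > 0, so for each x the largest feasible y gives the best value):
  x = 0: y <= min((11 - 1*0)/2, (11 - 3*0)/2) => y in {0, ..., 5}; best 1*0 + 5*5 = 25
  x = 1: y <= min((11 - 1*1)/2, (11 - 3*1)/2) => y in {0, ..., 4}; best 1*1 + 5*4 = 21
  x = 2: y <= min((11 - 1*2)/2, (11 - 3*2)/2) => y in {0, ..., 2}; best 1*2 + 5*2 = 12
  x = 3: y <= min((11 - 1*3)/2, (11 - 3*3)/2) => y in {0, ..., 1}; best 1*3 + 5*1 = 8
The maximum 1x + 5y = 25 is achieved at x = 0, y = 5.
Check: 1*0 + 2*5 = 10 <= 11 and 3*0 + 2*5 = 10 <= 11.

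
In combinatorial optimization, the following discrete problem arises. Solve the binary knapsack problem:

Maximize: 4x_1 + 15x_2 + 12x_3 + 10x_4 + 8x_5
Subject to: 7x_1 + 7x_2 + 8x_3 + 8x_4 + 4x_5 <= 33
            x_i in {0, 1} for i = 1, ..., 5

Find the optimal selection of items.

Items: item 1 (v=4, w=7), item 2 (v=15, w=7), item 3 (v=12, w=8), item 4 (v=10, w=8), item 5 (v=8, w=4)
Capacity: 33
Checking all 32 subsets (w = total weight, v = total value):
  {}: w = 0, v = 0
  {1}: w = 7, v = 4
  {2}: w = 7, v = 15
  {3}: w = 8, v = 12
  {4}: w = 8, v = 10
  {5}: w = 4, v = 8
  {1, 2}: w = 14, v = 19
  {1, 3}: w = 15, v = 16
  {1, 4}: w = 15, v = 14
  {1, 5}: w = 11, v = 12
  {2, 3}: w = 15, v = 27
  {2, 4}: w = 15, v = 25
  {2, 5}: w = 11, v = 23
  {3, 4}: w = 16, v = 22
  {3, 5}: w = 12, v = 20
  {4, 5}: w = 12, v = 18
  {1, 2, 3}: w = 22, v = 31
  {1, 2, 4}: w = 22, v = 29
  {1, 2, 5}: w = 18, v = 27
  {1, 3, 4}: w = 23, v = 26
  {1, 3, 5}: w = 19, v = 24
  {1, 4, 5}: w = 19, v = 22
  {2, 3, 4}: w = 23, v = 37
  {2, 3, 5}: w = 19, v = 35
  {2, 4, 5}: w = 19, v = 33
  {3, 4, 5}: w = 20, v = 30
  {1, 2, 3, 4}: w = 30, v = 41
  {1, 2, 3, 5}: w = 26, v = 39
  {1, 2, 4, 5}: w = 26, v = 37
  {1, 3, 4, 5}: w = 27, v = 34
  {2, 3, 4, 5}: w = 27, v = 45
  {1, 2, 3, 4, 5}: w = 34 > 33, infeasible
Best feasible subset: items [2, 3, 4, 5]
Total weight: 27 <= 33, total value: 45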